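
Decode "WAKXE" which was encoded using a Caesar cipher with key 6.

Step 1: Reverse the shift by subtracting 6 from each letter position.
  W (position 22) -> position (22-6) mod 26 = 16 -> Q
  A (position 0) -> position (0-6) mod 26 = 20 -> U
  K (position 10) -> position (10-6) mod 26 = 4 -> E
  X (position 23) -> position (23-6) mod 26 = 17 -> R
  E (position 4) -> position (4-6) mod 26 = 24 -> Y
Decrypted message: QUERY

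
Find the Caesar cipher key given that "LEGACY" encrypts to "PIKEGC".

Step 1: Compare first letters: L (position 11) -> P (position 15).
Step 2: Shift = (15 - 11) mod 26 = 4.
The shift value is 4.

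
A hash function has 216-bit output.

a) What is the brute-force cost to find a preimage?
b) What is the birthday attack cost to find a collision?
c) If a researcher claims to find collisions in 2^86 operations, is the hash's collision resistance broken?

Step 1: Preimage resistance requires brute-force of 2^216 operations.
Step 2: Collision resistance (birthday bound) = 2^(216/2) = 2^108.
Step 3: The claimed attack costs 2^86 operations.
Step 4: Since 2^86 < 2^108, the claimed attack beats the generic birthday bound, so collision resistance is broken.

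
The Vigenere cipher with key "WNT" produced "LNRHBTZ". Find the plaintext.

Step 1: Extend key: WNTWNTW
Step 2: Decrypt each letter (c - k) mod 26:
  L(11) - W(22) = (11-22) mod 26 = 15 = P
  N(13) - N(13) = (13-13) mod 26 = 0 = A
  R(17) - T(19) = (17-19) mod 26 = 24 = Y
  H(7) - W(22) = (7-22) mod 26 = 11 = L
  B(1) - N(13) = (1-13) mod 26 = 14 = O
  T(19) - T(19) = (19-19) mod 26 = 0 = A
  Z(25) - W(22) = (25-22) mod 26 = 3 = D
Plaintext: PAYLOAD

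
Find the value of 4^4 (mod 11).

Step 1: Compute 4^4 mod 11 step by step, reducing modulo 11 at each step.
  4^1 mod 11 = 4
  4^2 mod 11 = (4 * 4) mod 11 = 5
  4^3 mod 11 = (5 * 4) mod 11 = 9
  4^4 mod 11 = (9 * 4) mod 11 = 3
Step 2: Result = 3.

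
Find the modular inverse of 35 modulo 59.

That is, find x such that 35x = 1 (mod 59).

Step 1: We need x such that 35 * x = 1 (mod 59).
Step 2: Using the extended Euclidean algorithm or trial:
  35 * 27 = 945 = 16 * 59 + 1.
Step 3: Since 945 mod 59 = 1, the inverse is x = 27.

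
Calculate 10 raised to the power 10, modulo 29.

Step 1: Compute 10^10 mod 29 step by step, reducing modulo 29 at each step.
  10^1 mod 29 = 10
  10^2 mod 29 = (10 * 10) mod 29 = 13
  10^3 mod 29 = (13 * 10) mod 29 = 14
  10^4 mod 29 = (14 * 10) mod 29 = 24
  10^5 mod 29 = (24 * 10) mod 29 = 8
  10^6 mod 29 = (8 * 10) mod 29 = 22
  10^7 mod 29 = (22 * 10) mod 29 = 17
  10^8 mod 29 = (17 * 10) mod 29 = 25
  10^9 mod 29 = (25 * 10) mod 29 = 18
  10^10 mod 29 = (18 * 10) mod 29 = 6
Step 2: Result = 6.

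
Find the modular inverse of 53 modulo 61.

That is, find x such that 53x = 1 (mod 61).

Step 1: We need x such that 53 * x = 1 (mod 61).
Step 2: Using the extended Euclidean algorithm or trial:
  53 * 38 = 2014 = 33 * 61 + 1.
Step 3: Since 2014 mod 61 = 1, the inverse is x = 38.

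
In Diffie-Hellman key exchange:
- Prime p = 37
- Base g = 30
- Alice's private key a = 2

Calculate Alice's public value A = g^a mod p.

Step 1: A = g^a mod p = 30^2 mod 37.
  30^1 mod 37 = 30
  30^2 mod 37 = (30 * 30) mod 37 = 12
Result: A = 12.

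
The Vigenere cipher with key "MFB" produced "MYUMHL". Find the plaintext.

Step 1: Extend key: MFBMFB
Step 2: Decrypt each letter (c - k) mod 26:
  M(12) - M(12) = (12-12) mod 26 = 0 = A
  Y(24) - F(5) = (24-5) mod 26 = 19 = T
  U(20) - B(1) = (20-1) mod 26 = 19 = T
  M(12) - M(12) = (12-12) mod 26 = 0 = A
  H(7) - F(5) = (7-5) mod 26 = 2 = C
  L(11) - B(1) = (11-1) mod 26 = 10 = K
Plaintext: ATTACK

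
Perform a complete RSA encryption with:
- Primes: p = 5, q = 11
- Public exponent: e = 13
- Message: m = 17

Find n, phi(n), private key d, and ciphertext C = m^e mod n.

Step 1: n = 5 * 11 = 55.
Step 2: phi(n) = (5-1)(11-1) = 4 * 10 = 40.
Step 3: Find d = 13^(-1) mod 40 = 37.
  Verify: 13 * 37 = 481 = 1 (mod 40).
Step 4: C = 17^13 mod 55 = 7.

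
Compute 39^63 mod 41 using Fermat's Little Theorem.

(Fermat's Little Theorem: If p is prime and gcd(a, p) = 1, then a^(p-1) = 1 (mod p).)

Step 1: Since 41 is prime, by Fermat's Little Theorem: 39^40 = 1 (mod 41).
Step 2: Reduce exponent: 63 mod 40 = 23.
Step 3: So 39^63 = 39^23 (mod 41).
Step 4: 39^23 mod 41 = 33.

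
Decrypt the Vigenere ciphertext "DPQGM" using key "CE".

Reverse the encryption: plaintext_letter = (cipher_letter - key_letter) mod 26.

Step 1: Extend key: CECEC
Step 2: Decrypt each letter (c - k) mod 26:
  D(3) - C(2) = (3-2) mod 26 = 1 = B
  P(15) - E(4) = (15-4) mod 26 = 11 = L
  Q(16) - C(2) = (16-2) mod 26 = 14 = O
  G(6) - E(4) = (6-4) mod 26 = 2 = C
  M(12) - C(2) = (12-2) mod 26 = 10 = K
Plaintext: BLOCK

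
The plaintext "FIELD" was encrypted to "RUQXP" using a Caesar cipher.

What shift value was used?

Step 1: Compare first letters: F (position 5) -> R (position 17).
Step 2: Shift = (17 - 5) mod 26 = 12.
The shift value is 12.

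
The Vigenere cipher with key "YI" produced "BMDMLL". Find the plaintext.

Step 1: Extend key: YIYIYI
Step 2: Decrypt each letter (c - k) mod 26:
  B(1) - Y(24) = (1-24) mod 26 = 3 = D
  M(12) - I(8) = (12-8) mod 26 = 4 = E
  D(3) - Y(24) = (3-24) mod 26 = 5 = F
  M(12) - I(8) = (12-8) mod 26 = 4 = E
  L(11) - Y(24) = (11-24) mod 26 = 13 = N
  L(11) - I(8) = (11-8) mod 26 = 3 = D
Plaintext: DEFEND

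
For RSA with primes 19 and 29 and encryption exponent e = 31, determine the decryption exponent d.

Step 1: n = 19 * 29 = 551.
Step 2: phi(n) = 18 * 28 = 504.
Step 3: Find d such that 31 * d = 1 (mod 504).
Step 4: d = 31^(-1) mod 504 = 439.
Verification: 31 * 439 = 13609 = 27 * 504 + 1.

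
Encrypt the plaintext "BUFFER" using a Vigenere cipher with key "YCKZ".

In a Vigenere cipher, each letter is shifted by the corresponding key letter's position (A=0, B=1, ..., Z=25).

Step 1: Repeat key to match plaintext length:
  Plaintext: BUFFER
  Key:       YCKZYC
Step 2: Encrypt each letter:
  B(1) + Y(24) = (1+24) mod 26 = 25 = Z
  U(20) + C(2) = (20+2) mod 26 = 22 = W
  F(5) + K(10) = (5+10) mod 26 = 15 = P
  F(5) + Z(25) = (5+25) mod 26 = 4 = E
  E(4) + Y(24) = (4+24) mod 26 = 2 = C
  R(17) + C(2) = (17+2) mod 26 = 19 = T
Ciphertext: ZWPECT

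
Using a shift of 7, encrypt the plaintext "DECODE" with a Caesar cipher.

Step 1: For each letter, shift forward by 7 positions (mod 26).
  D (position 3) -> position (3+7) mod 26 = 10 -> K
  E (position 4) -> position (4+7) mod 26 = 11 -> L
  C (position 2) -> position (2+7) mod 26 = 9 -> J
  O (position 14) -> position (14+7) mod 26 = 21 -> V
  D (position 3) -> position (3+7) mod 26 = 10 -> K
  E (position 4) -> position (4+7) mod 26 = 11 -> L
Result: KLJVKL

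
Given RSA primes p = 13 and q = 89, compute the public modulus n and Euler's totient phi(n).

Step 1: n = p * q = 13 * 89 = 1157.
Step 2: phi(n) = (p-1)(q-1) = 12 * 88 = 1056.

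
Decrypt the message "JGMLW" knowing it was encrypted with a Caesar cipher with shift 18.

Step 1: Reverse the shift by subtracting 18 from each letter position.
  J (position 9) -> position (9-18) mod 26 = 17 -> R
  G (position 6) -> position (6-18) mod 26 = 14 -> O
  M (position 12) -> position (12-18) mod 26 = 20 -> U
  L (position 11) -> position (11-18) mod 26 = 19 -> T
  W (position 22) -> position (22-18) mod 26 = 4 -> E
Decrypted message: ROUTE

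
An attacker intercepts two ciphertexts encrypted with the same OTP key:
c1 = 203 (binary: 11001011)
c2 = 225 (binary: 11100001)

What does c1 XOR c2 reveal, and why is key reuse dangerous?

Step 1: c1 XOR c2 = (m1 XOR k) XOR (m2 XOR k).
Step 2: By XOR associativity/commutativity: = m1 XOR m2 XOR k XOR k = m1 XOR m2.
Step 3: 11001011 XOR 11100001 = 00101010 = 42.
Step 4: The key cancels out! An attacker learns m1 XOR m2 = 42, revealing the relationship between plaintexts.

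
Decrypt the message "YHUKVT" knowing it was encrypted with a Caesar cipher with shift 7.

Step 1: Reverse the shift by subtracting 7 from each letter position.
  Y (position 24) -> position (24-7) mod 26 = 17 -> R
  H (position 7) -> position (7-7) mod 26 = 0 -> A
  U (position 20) -> position (20-7) mod 26 = 13 -> N
  K (position 10) -> position (10-7) mod 26 = 3 -> D
  V (position 21) -> position (21-7) mod 26 = 14 -> O
  T (position 19) -> position (19-7) mod 26 = 12 -> M
Decrypted message: RANDOM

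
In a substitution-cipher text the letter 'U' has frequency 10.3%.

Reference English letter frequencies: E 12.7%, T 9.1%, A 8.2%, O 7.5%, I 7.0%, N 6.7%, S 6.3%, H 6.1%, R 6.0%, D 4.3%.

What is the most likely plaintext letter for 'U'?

Step 1: The observed frequency is 10.3%.
Step 2: Compare with English frequencies:
  E: 12.7% (difference: 2.4%)
  T: 9.1% (difference: 1.2%) <-- closest
  A: 8.2% (difference: 2.1%)
  O: 7.5% (difference: 2.8%)
  I: 7.0% (difference: 3.3%)
  N: 6.7% (difference: 3.6%)
  S: 6.3% (difference: 4.0%)
  H: 6.1% (difference: 4.2%)
  R: 6.0% (difference: 4.3%)
  D: 4.3% (difference: 6.0%)
Step 3: 'U' most likely represents 'T' (frequency 9.1%).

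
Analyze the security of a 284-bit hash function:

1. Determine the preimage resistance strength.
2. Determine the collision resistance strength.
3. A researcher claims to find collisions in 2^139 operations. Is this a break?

Step 1: Preimage resistance requires brute-force of 2^284 operations.
Step 2: Collision resistance (birthday bound) = 2^(284/2) = 2^142.
Step 3: The claimed attack costs 2^139 operations.
Step 4: Since 2^139 < 2^142, the claimed attack beats the generic birthday bound, so collision resistance is broken.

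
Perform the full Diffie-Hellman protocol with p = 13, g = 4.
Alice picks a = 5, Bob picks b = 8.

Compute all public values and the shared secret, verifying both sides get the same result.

Step 1: A = g^a mod p = 4^5 mod 13 = 10.
Step 2: B = g^b mod p = 4^8 mod 13 = 3.
Step 3: Alice computes s = B^a mod p = 3^5 mod 13 = 9.
Step 4: Bob computes s = A^b mod p = 10^8 mod 13 = 9.
Both sides agree: shared secret = 9.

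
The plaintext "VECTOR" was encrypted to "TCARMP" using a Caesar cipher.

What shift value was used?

Step 1: Compare first letters: V (position 21) -> T (position 19).
Step 2: Shift = (19 - 21) mod 26 = 24.
The shift value is 24.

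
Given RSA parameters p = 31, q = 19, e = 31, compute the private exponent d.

Step 1: n = 31 * 19 = 589.
Step 2: phi(n) = 30 * 18 = 540.
Step 3: Find d such that 31 * d = 1 (mod 540).
Step 4: d = 31^(-1) mod 540 = 331.
Verification: 31 * 331 = 10261 = 19 * 540 + 1.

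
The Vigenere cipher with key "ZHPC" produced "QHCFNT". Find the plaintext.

Step 1: Extend key: ZHPCZH
Step 2: Decrypt each letter (c - k) mod 26:
  Q(16) - Z(25) = (16-25) mod 26 = 17 = R
  H(7) - H(7) = (7-7) mod 26 = 0 = A
  C(2) - P(15) = (2-15) mod 26 = 13 = N
  F(5) - C(2) = (5-2) mod 26 = 3 = D
  N(13) - Z(25) = (13-25) mod 26 = 14 = O
  T(19) - H(7) = (19-7) mod 26 = 12 = M
Plaintext: RANDOM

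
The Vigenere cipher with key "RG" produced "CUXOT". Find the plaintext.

Step 1: Extend key: RGRGR
Step 2: Decrypt each letter (c - k) mod 26:
  C(2) - R(17) = (2-17) mod 26 = 11 = L
  U(20) - G(6) = (20-6) mod 26 = 14 = O
  X(23) - R(17) = (23-17) mod 26 = 6 = G
  O(14) - G(6) = (14-6) mod 26 = 8 = I
  T(19) - R(17) = (19-17) mod 26 = 2 = C
Plaintext: LOGIC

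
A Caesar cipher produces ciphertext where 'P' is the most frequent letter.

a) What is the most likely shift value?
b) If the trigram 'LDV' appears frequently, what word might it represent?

Step 1: In English, 'E' is the most frequent letter (12.7%).
Step 2: The most frequent ciphertext letter is 'P' (position 15).
Step 3: Shift = (15 - 4) mod 26 = 11.
Step 4: Decrypt 'LDV' by shifting back 11:
  L -> A
  D -> S
  V -> K
Step 5: 'LDV' decrypts to 'ASK'.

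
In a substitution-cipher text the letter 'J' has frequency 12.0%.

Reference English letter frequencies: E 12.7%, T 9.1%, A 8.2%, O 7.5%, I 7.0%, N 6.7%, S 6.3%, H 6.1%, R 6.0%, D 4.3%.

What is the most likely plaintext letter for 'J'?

Step 1: The observed frequency is 12.0%.
Step 2: Compare with English frequencies:
  E: 12.7% (difference: 0.7%) <-- closest
  T: 9.1% (difference: 2.9%)
  A: 8.2% (difference: 3.8%)
  O: 7.5% (difference: 4.5%)
  I: 7.0% (difference: 5.0%)
  N: 6.7% (difference: 5.3%)
  S: 6.3% (difference: 5.7%)
  H: 6.1% (difference: 5.9%)
  R: 6.0% (difference: 6.0%)
  D: 4.3% (difference: 7.7%)
Step 3: 'J' most likely represents 'E' (frequency 12.7%).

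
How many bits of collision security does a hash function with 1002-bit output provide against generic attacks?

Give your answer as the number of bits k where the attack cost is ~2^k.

Step 1: The hash has a 1002-bit output.
Step 2: Collision resistance means it should be infeasible to find any x != y with h(x) = h(y).
By the birthday bound, a generic collision search succeeds after about sqrt(2^1002) = 2^(1002/2) = 2^501 evaluations.
Step 3: Security level = 501 bits.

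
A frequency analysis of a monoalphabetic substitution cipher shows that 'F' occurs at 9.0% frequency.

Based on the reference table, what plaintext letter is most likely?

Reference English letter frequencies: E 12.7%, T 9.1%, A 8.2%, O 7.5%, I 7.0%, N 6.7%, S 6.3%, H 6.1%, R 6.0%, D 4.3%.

Step 1: The observed frequency is 9.0%.
Step 2: Compare with English frequencies:
  E: 12.7% (difference: 3.7%)
  T: 9.1% (difference: 0.1%) <-- closest
  A: 8.2% (difference: 0.8%)
  O: 7.5% (difference: 1.5%)
  I: 7.0% (difference: 2.0%)
  N: 6.7% (difference: 2.3%)
  S: 6.3% (difference: 2.7%)
  H: 6.1% (difference: 2.9%)
  R: 6.0% (difference: 3.0%)
  D: 4.3% (difference: 4.7%)
Step 3: 'F' most likely represents 'T' (frequency 9.1%).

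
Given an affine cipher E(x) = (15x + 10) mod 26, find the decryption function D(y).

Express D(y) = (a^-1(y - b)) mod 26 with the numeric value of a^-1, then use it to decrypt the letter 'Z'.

Step 1: Find a^-1, the modular inverse of 15 mod 26.
Step 2: We need 15 * a^-1 = 1 (mod 26).
Step 3: 15 * 7 = 105 = 4 * 26 + 1, so a^-1 = 7.
Step 4: D(y) = 7(y - 10) mod 26.
Step 5: Apply to 'Z' (y = 25): D(25) = 7 * (25 - 10) mod 26 = 7 * 15 mod 26 = 1 -> 'B'.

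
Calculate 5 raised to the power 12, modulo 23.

Step 1: Compute 5^12 mod 23 step by step, reducing modulo 23 at each step.
  5^1 mod 23 = 5
  5^2 mod 23 = (5 * 5) mod 23 = 2
  5^3 mod 23 = (2 * 5) mod 23 = 10
  5^4 mod 23 = (10 * 5) mod 23 = 4
  5^5 mod 23 = (4 * 5) mod 23 = 20
  5^6 mod 23 = (20 * 5) mod 23 = 8
  5^7 mod 23 = (8 * 5) mod 23 = 17
  5^8 mod 23 = (17 * 5) mod 23 = 16
  5^9 mod 23 = (16 * 5) mod 23 = 11
  5^10 mod 23 = (11 * 5) mod 23 = 9
  5^11 mod 23 = (9 * 5) mod 23 = 22
  5^12 mod 23 = (22 * 5) mod 23 = 18
Step 2: Result = 18.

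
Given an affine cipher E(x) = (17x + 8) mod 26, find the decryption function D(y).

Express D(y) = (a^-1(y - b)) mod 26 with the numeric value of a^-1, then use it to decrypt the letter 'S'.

Step 1: Find a^-1, the modular inverse of 17 mod 26.
Step 2: We need 17 * a^-1 = 1 (mod 26).
Step 3: 17 * 23 = 391 = 15 * 26 + 1, so a^-1 = 23.
Step 4: D(y) = 23(y - 8) mod 26.
Step 5: Apply to 'S' (y = 18): D(18) = 23 * (18 - 8) mod 26 = 23 * 10 mod 26 = 22 -> 'W'.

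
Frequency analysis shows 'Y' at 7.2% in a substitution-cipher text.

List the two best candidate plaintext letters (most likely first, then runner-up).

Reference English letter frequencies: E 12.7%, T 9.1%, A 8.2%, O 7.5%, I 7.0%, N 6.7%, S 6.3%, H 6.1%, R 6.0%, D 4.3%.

Step 1: Observed frequency of 'Y' is 7.2%.
Step 2: Compute distances to each reference frequency and sort:
  I (7.0%): difference = 0.2% <-- BEST
  O (7.5%): difference = 0.3% <-- RUNNER-UP
  N (6.7%): difference = 0.5%
  S (6.3%): difference = 0.9%
  A (8.2%): difference = 1.0%
Step 3: Most likely is 'I' (7.0%, diff 0.2%); second most likely is 'O' (7.5%, diff 0.3%).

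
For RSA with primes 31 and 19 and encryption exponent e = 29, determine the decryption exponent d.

Step 1: n = 31 * 19 = 589.
Step 2: phi(n) = 30 * 18 = 540.
Step 3: Find d such that 29 * d = 1 (mod 540).
Step 4: d = 29^(-1) mod 540 = 149.
Verification: 29 * 149 = 4321 = 8 * 540 + 1.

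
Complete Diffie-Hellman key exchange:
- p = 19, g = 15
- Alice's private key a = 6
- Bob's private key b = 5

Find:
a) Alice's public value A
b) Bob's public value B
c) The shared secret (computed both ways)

Step 1: A = g^a mod p = 15^6 mod 19 = 11.
Step 2: B = g^b mod p = 15^5 mod 19 = 2.
Step 3: Alice computes s = B^a mod p = 2^6 mod 19 = 7.
Step 4: Bob computes s = A^b mod p = 11^5 mod 19 = 7.
Both sides agree: shared secret = 7.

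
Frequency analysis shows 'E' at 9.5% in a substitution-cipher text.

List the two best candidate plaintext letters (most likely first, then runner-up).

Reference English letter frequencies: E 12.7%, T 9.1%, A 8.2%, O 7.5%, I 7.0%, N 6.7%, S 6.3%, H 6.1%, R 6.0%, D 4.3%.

Step 1: Observed frequency of 'E' is 9.5%.
Step 2: Compute distances to each reference frequency and sort:
  T (9.1%): difference = 0.4% <-- BEST
  A (8.2%): difference = 1.3% <-- RUNNER-UP
  O (7.5%): difference = 2.0%
  I (7.0%): difference = 2.5%
  N (6.7%): difference = 2.8%
Step 3: Most likely is 'T' (9.1%, diff 0.4%); second most likely is 'A' (8.2%, diff 1.3%).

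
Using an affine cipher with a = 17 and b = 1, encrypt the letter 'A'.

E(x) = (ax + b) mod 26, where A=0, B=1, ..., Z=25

Step 1: Convert 'A' to number: x = 0.
Step 2: E(0) = (17 * 0 + 1) mod 26 = 1 mod 26 = 1.
Step 3: Convert 1 back to letter: B.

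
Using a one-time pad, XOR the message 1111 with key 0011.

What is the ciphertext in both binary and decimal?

Step 1: Write out the XOR operation bit by bit:
  Message: 1111
  Key:     0011
  XOR:     1100
Step 2: Convert to decimal: 1100 = 12.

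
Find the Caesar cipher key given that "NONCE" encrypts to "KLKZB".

Step 1: Compare first letters: N (position 13) -> K (position 10).
Step 2: Shift = (10 - 13) mod 26 = 23.
The shift value is 23.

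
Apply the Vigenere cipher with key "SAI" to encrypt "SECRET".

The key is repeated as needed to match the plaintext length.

Step 1: Repeat key to match plaintext length:
  Plaintext: SECRET
  Key:       SAISAI
Step 2: Encrypt each letter:
  S(18) + S(18) = (18+18) mod 26 = 10 = K
  E(4) + A(0) = (4+0) mod 26 = 4 = E
  C(2) + I(8) = (2+8) mod 26 = 10 = K
  R(17) + S(18) = (17+18) mod 26 = 9 = J
  E(4) + A(0) = (4+0) mod 26 = 4 = E
  T(19) + I(8) = (19+8) mod 26 = 1 = B
Ciphertext: KEKJEB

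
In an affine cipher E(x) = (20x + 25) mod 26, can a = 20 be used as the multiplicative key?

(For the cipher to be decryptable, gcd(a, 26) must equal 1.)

Step 1: Compute gcd(20, 26).
Step 2: gcd(20, 26) = 2.
Since gcd = 2 != 1, 20 shares a common factor with 26, so it cannot be used.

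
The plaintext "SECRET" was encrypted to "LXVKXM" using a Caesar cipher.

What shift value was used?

Step 1: Compare first letters: S (position 18) -> L (position 11).
Step 2: Shift = (11 - 18) mod 26 = 19.
The shift value is 19.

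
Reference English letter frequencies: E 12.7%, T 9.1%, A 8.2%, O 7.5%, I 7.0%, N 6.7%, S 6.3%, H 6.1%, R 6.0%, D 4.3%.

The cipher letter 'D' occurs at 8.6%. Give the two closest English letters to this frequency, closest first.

Step 1: Observed frequency of 'D' is 8.6%.
Step 2: Compute distances to each reference frequency and sort:
  A (8.2%): difference = 0.4% <-- BEST
  T (9.1%): difference = 0.5% <-- RUNNER-UP
  O (7.5%): difference = 1.1%
  I (7.0%): difference = 1.6%
  N (6.7%): difference = 1.9%
Step 3: Most likely is 'A' (8.2%, diff 0.4%); second most likely is 'T' (9.1%, diff 0.5%).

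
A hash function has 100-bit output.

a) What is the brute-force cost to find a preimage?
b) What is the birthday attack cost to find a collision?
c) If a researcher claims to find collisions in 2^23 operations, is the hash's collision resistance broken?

Step 1: Preimage resistance requires brute-force of 2^100 operations.
Step 2: Collision resistance (birthday bound) = 2^(100/2) = 2^50.
Step 3: The claimed attack costs 2^23 operations.
Step 4: Since 2^23 < 2^50, the claimed attack beats the generic birthday bound, so collision resistance is broken.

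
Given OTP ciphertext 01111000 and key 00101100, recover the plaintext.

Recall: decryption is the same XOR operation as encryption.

Step 1: XOR ciphertext with key:
  Ciphertext: 01111000
  Key:        00101100
  XOR:        01010100
Step 2: Plaintext = 01010100 = 84 in decimal.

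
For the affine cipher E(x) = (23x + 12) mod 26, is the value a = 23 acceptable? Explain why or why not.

Step 1: Compute gcd(23, 26).
Step 2: gcd(23, 26) = 1.
Since gcd = 1, 23 is coprime with 26, so it is a valid key.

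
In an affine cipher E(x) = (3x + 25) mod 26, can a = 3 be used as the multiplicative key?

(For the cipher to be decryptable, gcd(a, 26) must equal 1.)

Step 1: Compute gcd(3, 26).
Step 2: gcd(3, 26) = 1.
Since gcd = 1, 3 is coprime with 26, so it is a valid key.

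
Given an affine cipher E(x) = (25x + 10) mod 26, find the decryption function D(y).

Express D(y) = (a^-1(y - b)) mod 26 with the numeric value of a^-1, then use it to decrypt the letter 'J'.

Step 1: Find a^-1, the modular inverse of 25 mod 26.
Step 2: We need 25 * a^-1 = 1 (mod 26).
Step 3: 25 * 25 = 625 = 24 * 26 + 1, so a^-1 = 25.
Step 4: D(y) = 25(y - 10) mod 26.
Step 5: Apply to 'J' (y = 9): D(9) = 25 * (9 - 10) mod 26 = 25 * -1 mod 26 = 1 -> 'B'.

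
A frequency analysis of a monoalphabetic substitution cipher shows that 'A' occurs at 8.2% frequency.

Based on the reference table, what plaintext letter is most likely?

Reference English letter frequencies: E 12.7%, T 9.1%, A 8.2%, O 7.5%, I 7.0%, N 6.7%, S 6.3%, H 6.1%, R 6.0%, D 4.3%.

Step 1: The observed frequency is 8.2%.
Step 2: Compare with English frequencies:
  E: 12.7% (difference: 4.5%)
  T: 9.1% (difference: 0.9%)
  A: 8.2% (difference: 0.0%) <-- closest
  O: 7.5% (difference: 0.7%)
  I: 7.0% (difference: 1.2%)
  N: 6.7% (difference: 1.5%)
  S: 6.3% (difference: 1.9%)
  H: 6.1% (difference: 2.1%)
  R: 6.0% (difference: 2.2%)
  D: 4.3% (difference: 3.9%)
Step 3: 'A' most likely represents 'A' (frequency 8.2%).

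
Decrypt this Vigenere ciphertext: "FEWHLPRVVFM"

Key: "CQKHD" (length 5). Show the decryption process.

Step 1: Key 'CQKHD' has length 5. Extended key: CQKHDCQKHDC
Step 2: Decrypt each position:
  F(5) - C(2) = 3 = D
  E(4) - Q(16) = 14 = O
  W(22) - K(10) = 12 = M
  H(7) - H(7) = 0 = A
  L(11) - D(3) = 8 = I
  P(15) - C(2) = 13 = N
  R(17) - Q(16) = 1 = B
  V(21) - K(10) = 11 = L
  V(21) - H(7) = 14 = O
  F(5) - D(3) = 2 = C
  M(12) - C(2) = 10 = K
Plaintext: DOMAINBLOCK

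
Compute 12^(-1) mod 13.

Step 1: We need x such that 12 * x = 1 (mod 13).
Step 2: Using the extended Euclidean algorithm or trial:
  12 * 12 = 144 = 11 * 13 + 1.
Step 3: Since 144 mod 13 = 1, the inverse is x = 12.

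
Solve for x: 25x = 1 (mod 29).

Step 1: We need x such that 25 * x = 1 (mod 29).
Step 2: Using the extended Euclidean algorithm or trial:
  25 * 7 = 175 = 6 * 29 + 1.
Step 3: Since 175 mod 29 = 1, the inverse is x = 7.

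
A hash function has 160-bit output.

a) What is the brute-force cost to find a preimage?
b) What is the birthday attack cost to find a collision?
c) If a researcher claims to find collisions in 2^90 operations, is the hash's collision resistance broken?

Step 1: Preimage resistance requires brute-force of 2^160 operations.
Step 2: Collision resistance (birthday bound) = 2^(160/2) = 2^80.
Step 3: The claimed attack costs 2^90 operations.
Step 4: Since 2^90 >= 2^80, the claimed attack is no faster than the generic birthday attack, so this does not break collision resistance.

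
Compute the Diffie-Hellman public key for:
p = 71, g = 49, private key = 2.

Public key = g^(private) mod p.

Step 1: A = g^a mod p = 49^2 mod 71.
  49^1 mod 71 = 49
  49^2 mod 71 = (49 * 49) mod 71 = 58
Result: A = 58.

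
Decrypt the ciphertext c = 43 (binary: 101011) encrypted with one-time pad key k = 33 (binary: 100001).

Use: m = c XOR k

Step 1: XOR ciphertext with key:
  Ciphertext: 101011
  Key:        100001
  XOR:        001010
Step 2: Plaintext = 001010 = 10 in decimal.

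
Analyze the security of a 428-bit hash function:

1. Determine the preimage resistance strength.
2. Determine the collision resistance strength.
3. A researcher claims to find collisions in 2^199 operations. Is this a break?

Step 1: Preimage resistance requires brute-force of 2^428 operations.
Step 2: Collision resistance (birthday bound) = 2^(428/2) = 2^214.
Step 3: The claimed attack costs 2^199 operations.
Step 4: Since 2^199 < 2^214, the claimed attack beats the generic birthday bound, so collision resistance is broken.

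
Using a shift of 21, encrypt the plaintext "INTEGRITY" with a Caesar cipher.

Step 1: For each letter, shift forward by 21 positions (mod 26).
  I (position 8) -> position (8+21) mod 26 = 3 -> D
  N (position 13) -> position (13+21) mod 26 = 8 -> I
  T (position 19) -> position (19+21) mod 26 = 14 -> O
  E (position 4) -> position (4+21) mod 26 = 25 -> Z
  G (position 6) -> position (6+21) mod 26 = 1 -> B
  R (position 17) -> position (17+21) mod 26 = 12 -> M
  I (position 8) -> position (8+21) mod 26 = 3 -> D
  T (position 19) -> position (19+21) mod 26 = 14 -> O
  Y (position 24) -> position (24+21) mod 26 = 19 -> T
Result: DIOZBMDOT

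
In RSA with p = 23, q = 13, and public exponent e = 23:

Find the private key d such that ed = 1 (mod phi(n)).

Step 1: n = 23 * 13 = 299.
Step 2: phi(n) = 22 * 12 = 264.
Step 3: Find d such that 23 * d = 1 (mod 264).
Step 4: d = 23^(-1) mod 264 = 23.
Verification: 23 * 23 = 529 = 2 * 264 + 1.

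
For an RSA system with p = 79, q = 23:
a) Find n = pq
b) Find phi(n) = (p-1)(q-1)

Step 1: n = p * q = 79 * 23 = 1817.
Step 2: phi(n) = (p-1)(q-1) = 78 * 22 = 1716.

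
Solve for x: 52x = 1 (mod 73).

Step 1: We need x such that 52 * x = 1 (mod 73).
Step 2: Using the extended Euclidean algorithm or trial:
  52 * 66 = 3432 = 47 * 73 + 1.
Step 3: Since 3432 mod 73 = 1, the inverse is x = 66.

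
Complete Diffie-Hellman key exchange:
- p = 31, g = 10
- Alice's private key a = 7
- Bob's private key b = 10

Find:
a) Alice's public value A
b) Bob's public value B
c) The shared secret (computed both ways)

Step 1: A = g^a mod p = 10^7 mod 31 = 20.
Step 2: B = g^b mod p = 10^10 mod 31 = 5.
Step 3: Alice computes s = B^a mod p = 5^7 mod 31 = 5.
Step 4: Bob computes s = A^b mod p = 20^10 mod 31 = 5.
Both sides agree: shared secret = 5.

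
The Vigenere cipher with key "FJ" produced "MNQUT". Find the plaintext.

Step 1: Extend key: FJFJF
Step 2: Decrypt each letter (c - k) mod 26:
  M(12) - F(5) = (12-5) mod 26 = 7 = H
  N(13) - J(9) = (13-9) mod 26 = 4 = E
  Q(16) - F(5) = (16-5) mod 26 = 11 = L
  U(20) - J(9) = (20-9) mod 26 = 11 = L
  T(19) - F(5) = (19-5) mod 26 = 14 = O
Plaintext: HELLO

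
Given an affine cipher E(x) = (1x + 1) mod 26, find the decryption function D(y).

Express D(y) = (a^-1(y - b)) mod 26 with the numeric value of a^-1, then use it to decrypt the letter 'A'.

Step 1: Find a^-1, the modular inverse of 1 mod 26.
Step 2: We need 1 * a^-1 = 1 (mod 26).
Step 3: 1 * 1 = 1 = 0 * 26 + 1, so a^-1 = 1.
Step 4: D(y) = 1(y - 1) mod 26.
Step 5: Apply to 'A' (y = 0): D(0) = 1 * (0 - 1) mod 26 = 1 * -1 mod 26 = 25 -> 'Z'.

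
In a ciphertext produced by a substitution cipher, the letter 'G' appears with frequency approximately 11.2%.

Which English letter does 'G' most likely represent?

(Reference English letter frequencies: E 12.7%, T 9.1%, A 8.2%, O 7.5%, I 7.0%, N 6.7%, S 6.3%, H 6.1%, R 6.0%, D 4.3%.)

Step 1: The observed frequency is 11.2%.
Step 2: Compare with English frequencies:
  E: 12.7% (difference: 1.5%) <-- closest
  T: 9.1% (difference: 2.1%)
  A: 8.2% (difference: 3.0%)
  O: 7.5% (difference: 3.7%)
  I: 7.0% (difference: 4.2%)
  N: 6.7% (difference: 4.5%)
  S: 6.3% (difference: 4.9%)
  H: 6.1% (difference: 5.1%)
  R: 6.0% (difference: 5.2%)
  D: 4.3% (difference: 6.9%)
Step 3: 'G' most likely represents 'E' (frequency 12.7%).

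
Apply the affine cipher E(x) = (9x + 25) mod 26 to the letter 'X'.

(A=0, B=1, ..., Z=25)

Step 1: Convert 'X' to number: x = 23.
Step 2: E(23) = (9 * 23 + 25) mod 26 = 232 mod 26 = 24.
Step 3: Convert 24 back to letter: Y.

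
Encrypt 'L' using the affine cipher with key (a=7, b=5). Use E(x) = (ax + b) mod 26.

Step 1: Convert 'L' to number: x = 11.
Step 2: E(11) = (7 * 11 + 5) mod 26 = 82 mod 26 = 4.
Step 3: Convert 4 back to letter: E.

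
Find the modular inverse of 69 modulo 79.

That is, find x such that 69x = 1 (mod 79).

Step 1: We need x such that 69 * x = 1 (mod 79).
Step 2: Using the extended Euclidean algorithm or trial:
  69 * 71 = 4899 = 62 * 79 + 1.
Step 3: Since 4899 mod 79 = 1, the inverse is x = 71.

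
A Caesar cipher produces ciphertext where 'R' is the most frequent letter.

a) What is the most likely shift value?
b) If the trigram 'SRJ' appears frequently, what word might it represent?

Step 1: In English, 'E' is the most frequent letter (12.7%).
Step 2: The most frequent ciphertext letter is 'R' (position 17).
Step 3: Shift = (17 - 4) mod 26 = 13.
Step 4: Decrypt 'SRJ' by shifting back 13:
  S -> F
  R -> E
  J -> W
Step 5: 'SRJ' decrypts to 'FEW'.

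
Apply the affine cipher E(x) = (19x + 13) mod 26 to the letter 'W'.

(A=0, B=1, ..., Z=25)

Step 1: Convert 'W' to number: x = 22.
Step 2: E(22) = (19 * 22 + 13) mod 26 = 431 mod 26 = 15.
Step 3: Convert 15 back to letter: P.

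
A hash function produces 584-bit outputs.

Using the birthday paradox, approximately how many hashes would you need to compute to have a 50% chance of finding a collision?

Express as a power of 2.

Step 1: The birthday paradox gives collision probability ~50% after sqrt(2^n) = 2^(n/2) hashes.
Step 2: For 584-bit output: 2^(584/2) = 2^292.
Step 3: Approximately 2^292 hash computations needed.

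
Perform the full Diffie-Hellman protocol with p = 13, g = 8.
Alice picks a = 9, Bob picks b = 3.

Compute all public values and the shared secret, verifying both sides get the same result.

Step 1: A = g^a mod p = 8^9 mod 13 = 8.
Step 2: B = g^b mod p = 8^3 mod 13 = 5.
Step 3: Alice computes s = B^a mod p = 5^9 mod 13 = 5.
Step 4: Bob computes s = A^b mod p = 8^3 mod 13 = 5.
Both sides agree: shared secret = 5.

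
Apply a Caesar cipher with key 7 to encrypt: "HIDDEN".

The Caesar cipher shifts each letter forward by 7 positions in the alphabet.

Step 1: For each letter, shift forward by 7 positions (mod 26).
  H (position 7) -> position (7+7) mod 26 = 14 -> O
  I (position 8) -> position (8+7) mod 26 = 15 -> P
  D (position 3) -> position (3+7) mod 26 = 10 -> K
  D (position 3) -> position (3+7) mod 26 = 10 -> K
  E (position 4) -> position (4+7) mod 26 = 11 -> L
  N (position 13) -> position (13+7) mod 26 = 20 -> U
Result: OPKKLU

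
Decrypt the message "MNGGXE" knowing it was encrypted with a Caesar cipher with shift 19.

Step 1: Reverse the shift by subtracting 19 from each letter position.
  M (position 12) -> position (12-19) mod 26 = 19 -> T
  N (position 13) -> position (13-19) mod 26 = 20 -> U
  G (position 6) -> position (6-19) mod 26 = 13 -> N
  G (position 6) -> position (6-19) mod 26 = 13 -> N
  X (position 23) -> position (23-19) mod 26 = 4 -> E
  E (position 4) -> position (4-19) mod 26 = 11 -> L
Decrypted message: TUNNEL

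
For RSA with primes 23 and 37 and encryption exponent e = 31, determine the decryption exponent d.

Step 1: n = 23 * 37 = 851.
Step 2: phi(n) = 22 * 36 = 792.
Step 3: Find d such that 31 * d = 1 (mod 792).
Step 4: d = 31^(-1) mod 792 = 511.
Verification: 31 * 511 = 15841 = 20 * 792 + 1.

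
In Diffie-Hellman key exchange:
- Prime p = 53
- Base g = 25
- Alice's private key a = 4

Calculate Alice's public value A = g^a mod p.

Step 1: A = g^a mod p = 25^4 mod 53.
  25^1 mod 53 = 25
  25^2 mod 53 = (25 * 25) mod 53 = 42
  25^3 mod 53 = (42 * 25) mod 53 = 43
  25^4 mod 53 = (43 * 25) mod 53 = 15
Result: A = 15.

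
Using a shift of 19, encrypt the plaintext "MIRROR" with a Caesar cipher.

Step 1: For each letter, shift forward by 19 positions (mod 26).
  M (position 12) -> position (12+19) mod 26 = 5 -> F
  I (position 8) -> position (8+19) mod 26 = 1 -> B
  R (position 17) -> position (17+19) mod 26 = 10 -> K
  R (position 17) -> position (17+19) mod 26 = 10 -> K
  O (position 14) -> position (14+19) mod 26 = 7 -> H
  R (position 17) -> position (17+19) mod 26 = 10 -> K
Result: FBKKHK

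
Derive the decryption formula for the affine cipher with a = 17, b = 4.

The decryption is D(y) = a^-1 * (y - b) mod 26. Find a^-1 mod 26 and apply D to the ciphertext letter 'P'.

Step 1: Find a^-1, the modular inverse of 17 mod 26.
Step 2: We need 17 * a^-1 = 1 (mod 26).
Step 3: 17 * 23 = 391 = 15 * 26 + 1, so a^-1 = 23.
Step 4: D(y) = 23(y - 4) mod 26.
Step 5: Apply to 'P' (y = 15): D(15) = 23 * (15 - 4) mod 26 = 23 * 11 mod 26 = 19 -> 'T'.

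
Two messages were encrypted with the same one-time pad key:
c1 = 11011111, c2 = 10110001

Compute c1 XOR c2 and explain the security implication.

Step 1: c1 XOR c2 = (m1 XOR k) XOR (m2 XOR k).
Step 2: By XOR associativity/commutativity: = m1 XOR m2 XOR k XOR k = m1 XOR m2.
Step 3: 11011111 XOR 10110001 = 01101110 = 110.
Step 4: The key cancels out! An attacker learns m1 XOR m2 = 110, revealing the relationship between plaintexts.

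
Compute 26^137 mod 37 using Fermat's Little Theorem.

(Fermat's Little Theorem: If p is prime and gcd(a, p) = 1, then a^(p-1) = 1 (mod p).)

Step 1: Since 37 is prime, by Fermat's Little Theorem: 26^36 = 1 (mod 37).
Step 2: Reduce exponent: 137 mod 36 = 29.
Step 3: So 26^137 = 26^29 (mod 37).
Step 4: 26^29 mod 37 = 10.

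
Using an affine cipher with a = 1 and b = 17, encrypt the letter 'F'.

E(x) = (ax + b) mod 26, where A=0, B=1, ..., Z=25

Step 1: Convert 'F' to number: x = 5.
Step 2: E(5) = (1 * 5 + 17) mod 26 = 22 mod 26 = 22.
Step 3: Convert 22 back to letter: W.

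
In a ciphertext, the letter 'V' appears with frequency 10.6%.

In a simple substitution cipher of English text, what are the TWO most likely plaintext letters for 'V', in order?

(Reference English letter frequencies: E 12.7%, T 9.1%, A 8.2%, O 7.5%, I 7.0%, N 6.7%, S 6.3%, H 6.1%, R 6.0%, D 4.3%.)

Step 1: Observed frequency of 'V' is 10.6%.
Step 2: Compute distances to each reference frequency and sort:
  T (9.1%): difference = 1.5% <-- BEST
  E (12.7%): difference = 2.1% <-- RUNNER-UP
  A (8.2%): difference = 2.4%
  O (7.5%): difference = 3.1%
  I (7.0%): difference = 3.6%
Step 3: Most likely is 'T' (9.1%, diff 1.5%); second most likely is 'E' (12.7%, diff 2.1%).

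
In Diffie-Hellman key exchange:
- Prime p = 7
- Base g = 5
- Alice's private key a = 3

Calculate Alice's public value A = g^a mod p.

Step 1: A = g^a mod p = 5^3 mod 7.
  5^1 mod 7 = 5
  5^2 mod 7 = (5 * 5) mod 7 = 4
  5^3 mod 7 = (4 * 5) mod 7 = 6
Result: A = 6.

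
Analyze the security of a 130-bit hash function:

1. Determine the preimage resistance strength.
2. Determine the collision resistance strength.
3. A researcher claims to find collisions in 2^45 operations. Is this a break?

Step 1: Preimage resistance requires brute-force of 2^130 operations.
Step 2: Collision resistance (birthday bound) = 2^(130/2) = 2^65.
Step 3: The claimed attack costs 2^45 operations.
Step 4: Since 2^45 < 2^65, the claimed attack beats the generic birthday bound, so collision resistance is broken.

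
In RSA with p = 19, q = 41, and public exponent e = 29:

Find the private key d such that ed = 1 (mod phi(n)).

Step 1: n = 19 * 41 = 779.
Step 2: phi(n) = 18 * 40 = 720.
Step 3: Find d such that 29 * d = 1 (mod 720).
Step 4: d = 29^(-1) mod 720 = 149.
Verification: 29 * 149 = 4321 = 6 * 720 + 1.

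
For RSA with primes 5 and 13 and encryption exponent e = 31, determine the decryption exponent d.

Step 1: n = 5 * 13 = 65.
Step 2: phi(n) = 4 * 12 = 48.
Step 3: Find d such that 31 * d = 1 (mod 48).
Step 4: d = 31^(-1) mod 48 = 31.
Verification: 31 * 31 = 961 = 20 * 48 + 1.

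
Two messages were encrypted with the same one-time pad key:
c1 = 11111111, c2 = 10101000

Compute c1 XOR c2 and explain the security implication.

Step 1: c1 XOR c2 = (m1 XOR k) XOR (m2 XOR k).
Step 2: By XOR associativity/commutativity: = m1 XOR m2 XOR k XOR k = m1 XOR m2.
Step 3: 11111111 XOR 10101000 = 01010111 = 87.
Step 4: The key cancels out! An attacker learns m1 XOR m2 = 87, revealing the relationship between plaintexts.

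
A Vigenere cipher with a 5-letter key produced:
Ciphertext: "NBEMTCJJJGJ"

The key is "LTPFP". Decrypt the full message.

Step 1: Key 'LTPFP' has length 5. Extended key: LTPFPLTPFPL
Step 2: Decrypt each position:
  N(13) - L(11) = 2 = C
  B(1) - T(19) = 8 = I
  E(4) - P(15) = 15 = P
  M(12) - F(5) = 7 = H
  T(19) - P(15) = 4 = E
  C(2) - L(11) = 17 = R
  J(9) - T(19) = 16 = Q
  J(9) - P(15) = 20 = U
  J(9) - F(5) = 4 = E
  G(6) - P(15) = 17 = R
  J(9) - L(11) = 24 = Y
Plaintext: CIPHERQUERY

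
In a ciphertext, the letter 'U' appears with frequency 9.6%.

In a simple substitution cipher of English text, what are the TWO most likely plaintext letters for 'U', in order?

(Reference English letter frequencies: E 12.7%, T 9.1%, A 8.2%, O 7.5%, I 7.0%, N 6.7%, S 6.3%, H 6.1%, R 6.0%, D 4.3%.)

Step 1: Observed frequency of 'U' is 9.6%.
Step 2: Compute distances to each reference frequency and sort:
  T (9.1%): difference = 0.5% <-- BEST
  A (8.2%): difference = 1.4% <-- RUNNER-UP
  O (7.5%): difference = 2.1%
  I (7.0%): difference = 2.6%
  N (6.7%): difference = 2.9%
Step 3: Most likely is 'T' (9.1%, diff 0.5%); second most likely is 'A' (8.2%, diff 1.4%).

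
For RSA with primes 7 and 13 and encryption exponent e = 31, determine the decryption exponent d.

Step 1: n = 7 * 13 = 91.
Step 2: phi(n) = 6 * 12 = 72.
Step 3: Find d such that 31 * d = 1 (mod 72).
Step 4: d = 31^(-1) mod 72 = 7.
Verification: 31 * 7 = 217 = 3 * 72 + 1.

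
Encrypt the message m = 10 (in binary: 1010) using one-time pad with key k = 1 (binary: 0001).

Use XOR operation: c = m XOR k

Step 1: Write out the XOR operation bit by bit:
  Message: 1010
  Key:     0001
  XOR:     1011
Step 2: Convert to decimal: 1011 = 11.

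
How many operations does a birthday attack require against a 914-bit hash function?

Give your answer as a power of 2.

Step 1: The birthday paradox gives collision probability ~50% after sqrt(2^n) = 2^(n/2) hashes.
Step 2: For 914-bit output: 2^(914/2) = 2^457.
Step 3: Approximately 2^457 hash computations needed.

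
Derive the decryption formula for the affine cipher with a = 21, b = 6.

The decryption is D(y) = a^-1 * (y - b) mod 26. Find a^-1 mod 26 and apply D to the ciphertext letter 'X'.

Step 1: Find a^-1, the modular inverse of 21 mod 26.
Step 2: We need 21 * a^-1 = 1 (mod 26).
Step 3: 21 * 5 = 105 = 4 * 26 + 1, so a^-1 = 5.
Step 4: D(y) = 5(y - 6) mod 26.
Step 5: Apply to 'X' (y = 23): D(23) = 5 * (23 - 6) mod 26 = 5 * 17 mod 26 = 7 -> 'H'.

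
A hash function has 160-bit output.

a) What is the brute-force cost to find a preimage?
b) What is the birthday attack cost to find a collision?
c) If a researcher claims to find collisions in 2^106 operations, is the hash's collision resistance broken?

Step 1: Preimage resistance requires brute-force of 2^160 operations.
Step 2: Collision resistance (birthday bound) = 2^(160/2) = 2^80.
Step 3: The claimed attack costs 2^106 operations.
Step 4: Since 2^106 >= 2^80, the claimed attack is no faster than the generic birthday attack, so this does not break collision resistance.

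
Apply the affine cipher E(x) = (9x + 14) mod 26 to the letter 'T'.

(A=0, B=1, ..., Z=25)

Step 1: Convert 'T' to number: x = 19.
Step 2: E(19) = (9 * 19 + 14) mod 26 = 185 mod 26 = 3.
Step 3: Convert 3 back to letter: D.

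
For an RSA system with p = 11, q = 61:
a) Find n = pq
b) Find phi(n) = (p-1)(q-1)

Step 1: n = p * q = 11 * 61 = 671.
Step 2: phi(n) = (p-1)(q-1) = 10 * 60 = 600.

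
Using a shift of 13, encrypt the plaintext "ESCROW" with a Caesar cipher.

Step 1: For each letter, shift forward by 13 positions (mod 26).
  E (position 4) -> position (4+13) mod 26 = 17 -> R
  S (position 18) -> position (18+13) mod 26 = 5 -> F
  C (position 2) -> position (2+13) mod 26 = 15 -> P
  R (position 17) -> position (17+13) mod 26 = 4 -> E
  O (position 14) -> position (14+13) mod 26 = 1 -> B
  W (position 22) -> position (22+13) mod 26 = 9 -> J
Result: RFPEBJ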